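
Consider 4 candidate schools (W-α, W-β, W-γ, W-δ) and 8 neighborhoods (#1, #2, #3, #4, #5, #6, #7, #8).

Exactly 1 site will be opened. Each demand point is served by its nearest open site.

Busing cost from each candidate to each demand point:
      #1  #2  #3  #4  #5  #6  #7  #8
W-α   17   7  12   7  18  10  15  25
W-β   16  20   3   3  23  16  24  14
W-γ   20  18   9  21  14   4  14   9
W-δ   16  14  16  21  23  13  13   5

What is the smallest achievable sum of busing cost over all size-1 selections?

Open {W-γ}.
  #1→W-γ 20, #2→W-γ 18, #3→W-γ 9, #4→W-γ 21, #5→W-γ 14, #6→W-γ 4, #7→W-γ 14, #8→W-γ 9  ⇒ total 109.
Compare {W-α}: total 111.
Compare {W-β}: total 119.
No size-1 selection does better; minimum is 109.

109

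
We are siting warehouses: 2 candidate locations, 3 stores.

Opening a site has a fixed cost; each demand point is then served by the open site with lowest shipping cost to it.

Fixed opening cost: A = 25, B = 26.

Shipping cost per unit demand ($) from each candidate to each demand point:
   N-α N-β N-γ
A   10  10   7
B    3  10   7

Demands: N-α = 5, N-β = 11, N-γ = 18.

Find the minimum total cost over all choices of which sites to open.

Open {B}: assign each demand point to its cheapest open site.
  N-α→B 5×3=15, N-β→B 11×10=110, N-γ→B 18×7=126
  shipping cost 251, fixed 26 → total 277.
Compare {A, B}: shipping cost 251 + fixed 51 = 302.
Compare {A}: shipping cost 286 + fixed 25 = 311.

277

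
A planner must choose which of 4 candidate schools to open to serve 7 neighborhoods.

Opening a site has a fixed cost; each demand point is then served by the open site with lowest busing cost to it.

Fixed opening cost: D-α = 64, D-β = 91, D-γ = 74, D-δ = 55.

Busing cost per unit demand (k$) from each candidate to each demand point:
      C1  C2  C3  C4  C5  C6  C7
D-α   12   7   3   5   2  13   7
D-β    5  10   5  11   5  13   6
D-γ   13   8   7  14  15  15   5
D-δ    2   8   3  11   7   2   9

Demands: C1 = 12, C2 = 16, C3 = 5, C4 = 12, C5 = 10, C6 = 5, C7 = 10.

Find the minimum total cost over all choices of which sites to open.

Open {D-α, D-δ}: assign each demand point to its cheapest open site.
  C1→D-δ 12×2=24, C2→D-α 16×7=112, C3→D-α 5×3=15, C4→D-α 12×5=60, C5→D-α 10×2=20, C6→D-δ 5×2=10, C7→D-α 10×7=70
  busing cost 311, fixed 119 → total 430.
Compare {D-α, D-γ, D-δ}: busing cost 291 + fixed 193 = 484.
Compare {D-α, D-β, D-δ}: busing cost 301 + fixed 210 = 511.
Compare {D-δ}: busing cost 469 + fixed 55 = 524.
All other subsets cost ≥ 484. Minimum total cost: 430.

430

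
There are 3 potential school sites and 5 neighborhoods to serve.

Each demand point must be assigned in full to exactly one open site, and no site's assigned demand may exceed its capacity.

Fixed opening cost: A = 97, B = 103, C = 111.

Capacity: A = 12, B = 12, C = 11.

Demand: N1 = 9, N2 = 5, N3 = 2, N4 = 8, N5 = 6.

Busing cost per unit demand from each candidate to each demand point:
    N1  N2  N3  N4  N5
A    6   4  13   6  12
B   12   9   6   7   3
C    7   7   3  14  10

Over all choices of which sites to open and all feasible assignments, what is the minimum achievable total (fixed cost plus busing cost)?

491

Open {A, B, C}; cheapest assignment that respects the capacities:
  A (cap 12, load 8): N4 — cost 8×6 = 48
  B (cap 12, load 11): N2, N5 — cost 5×9 + 6×3 = 63
  C (cap 11, load 11): N1, N3 — cost 9×7 + 2×3 = 69
  Shipping 180, fixed 311 → total 491.
  Any other capacity-feasible assignment to {A, B, C} ships for at least 180.
Total demand is 30 and no other set of sites has combined capacity ≥ 30, so {A, B, C} is the only feasible choice of open sites. Minimum: 491.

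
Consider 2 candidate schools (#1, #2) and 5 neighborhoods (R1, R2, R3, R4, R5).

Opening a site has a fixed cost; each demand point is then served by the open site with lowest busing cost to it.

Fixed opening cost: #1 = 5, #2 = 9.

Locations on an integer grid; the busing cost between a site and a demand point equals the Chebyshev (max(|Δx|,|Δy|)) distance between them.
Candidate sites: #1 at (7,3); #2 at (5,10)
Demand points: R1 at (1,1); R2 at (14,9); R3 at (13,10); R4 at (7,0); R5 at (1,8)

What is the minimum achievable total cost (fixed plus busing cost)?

34

Open {#1}: assign each demand point to its cheapest open site.
  R1→#1 6, R2→#1 7, R3→#1 7, R4→#1 3, R5→#1 6
  busing cost 29, fixed 5 → total 34.
Compare {#1, #2}: busing cost 27 + fixed 14 = 41.
Compare {#2}: busing cost 40 + fixed 9 = 49.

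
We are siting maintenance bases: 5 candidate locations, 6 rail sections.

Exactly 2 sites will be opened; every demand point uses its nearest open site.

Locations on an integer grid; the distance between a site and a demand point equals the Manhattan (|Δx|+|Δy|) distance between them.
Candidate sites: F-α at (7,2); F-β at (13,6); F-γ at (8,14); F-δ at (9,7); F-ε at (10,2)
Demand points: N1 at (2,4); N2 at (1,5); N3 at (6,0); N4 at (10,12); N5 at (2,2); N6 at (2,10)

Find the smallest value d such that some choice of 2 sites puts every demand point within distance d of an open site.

Open {F-α, F-γ}.
  Farthest demand point is N6 at distance 10 (to F-γ); all others are ≤ 10.
With {F-α, F-δ} the worst case is 10.
With {F-δ, F-ε} the worst case is 10.
No size-2 selection achieves below 10.

10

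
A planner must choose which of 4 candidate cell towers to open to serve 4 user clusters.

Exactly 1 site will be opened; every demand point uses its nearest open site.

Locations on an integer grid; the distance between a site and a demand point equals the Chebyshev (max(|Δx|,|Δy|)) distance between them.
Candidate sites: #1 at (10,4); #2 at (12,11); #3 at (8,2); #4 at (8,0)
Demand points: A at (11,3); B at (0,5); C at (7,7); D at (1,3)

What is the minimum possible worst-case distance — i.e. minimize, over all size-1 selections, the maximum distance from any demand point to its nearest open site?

Open {#3}.
  Farthest demand point is B at distance 8 (to #3); all others are ≤ 8.
With {#4} the worst case is 8.
With {#1} the worst case is 10.
No size-1 selection achieves below 8.

8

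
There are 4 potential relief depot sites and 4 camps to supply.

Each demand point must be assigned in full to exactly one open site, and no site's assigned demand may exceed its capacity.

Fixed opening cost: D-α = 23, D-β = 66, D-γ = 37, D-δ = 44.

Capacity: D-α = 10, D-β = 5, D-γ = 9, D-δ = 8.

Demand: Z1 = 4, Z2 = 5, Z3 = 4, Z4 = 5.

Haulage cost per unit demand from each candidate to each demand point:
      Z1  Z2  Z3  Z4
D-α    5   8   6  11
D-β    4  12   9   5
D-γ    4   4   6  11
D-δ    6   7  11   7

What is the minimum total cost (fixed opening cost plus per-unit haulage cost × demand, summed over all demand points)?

175

Open {D-α, D-γ}; cheapest assignment that respects the capacities:
  D-α (cap 10, load 9): Z3, Z4 — cost 4×6 + 5×11 = 79
  D-γ (cap 9, load 9): Z1, Z2 — cost 4×4 + 5×4 = 36
  Shipping 115, fixed 60 → total 175.
  Any other capacity-feasible assignment to {D-α, D-γ} ships for at least 115.
Compare {D-α, D-γ, D-δ}: its best feasible assignment gives total 199.
Compare {D-α, D-β, D-γ}: its best feasible assignment gives total 211.
Every other set of open sites that can feasibly serve all demand totals ≥ 199 even under its best assignment. Minimum: 175.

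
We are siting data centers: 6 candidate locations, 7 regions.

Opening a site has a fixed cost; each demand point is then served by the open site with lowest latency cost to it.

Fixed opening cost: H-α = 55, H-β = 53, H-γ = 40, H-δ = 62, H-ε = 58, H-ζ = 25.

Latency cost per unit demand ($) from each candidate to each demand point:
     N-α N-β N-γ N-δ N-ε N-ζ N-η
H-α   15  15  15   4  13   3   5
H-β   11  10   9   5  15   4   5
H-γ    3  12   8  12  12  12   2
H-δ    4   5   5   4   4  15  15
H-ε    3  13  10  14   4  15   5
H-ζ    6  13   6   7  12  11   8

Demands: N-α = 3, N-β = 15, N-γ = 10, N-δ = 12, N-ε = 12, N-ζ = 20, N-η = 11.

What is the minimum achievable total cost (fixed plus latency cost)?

465

Open {H-α, H-δ}: assign each demand point to its cheapest open site.
  N-α→H-δ 3×4=12, N-β→H-δ 15×5=75, N-γ→H-δ 10×5=50, N-δ→H-α 12×4=48, N-ε→H-δ 12×4=48, N-ζ→H-α 20×3=60, N-η→H-α 11×5=55
  latency cost 348, fixed 117 → total 465.
Compare {H-α, H-γ, H-δ}: latency cost 312 + fixed 157 = 469.
Compare {H-β, H-δ}: latency cost 368 + fixed 115 = 483.
Compare {H-β, H-γ, H-δ}: latency cost 332 + fixed 155 = 487.
All other subsets cost ≥ 469. Minimum total cost: 465.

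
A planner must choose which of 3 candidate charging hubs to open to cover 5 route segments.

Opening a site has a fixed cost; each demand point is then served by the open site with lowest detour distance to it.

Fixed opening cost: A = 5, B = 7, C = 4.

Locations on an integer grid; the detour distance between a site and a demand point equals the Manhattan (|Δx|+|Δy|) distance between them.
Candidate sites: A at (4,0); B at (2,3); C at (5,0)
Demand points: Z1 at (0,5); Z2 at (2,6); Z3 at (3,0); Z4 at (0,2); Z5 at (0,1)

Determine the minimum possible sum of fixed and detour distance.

Open {B}: assign each demand point to its cheapest open site.
  Z1→B 4, Z2→B 3, Z3→B 4, Z4→B 3, Z5→B 4
  detour distance 18, fixed 7 → total 25.
Compare {A, B}: detour distance 15 + fixed 12 = 27.
Compare {B, C}: detour distance 16 + fixed 11 = 27.
Compare {A, B, C}: detour distance 15 + fixed 16 = 31.
All other subsets cost ≥ 27. Minimum total cost: 25.

25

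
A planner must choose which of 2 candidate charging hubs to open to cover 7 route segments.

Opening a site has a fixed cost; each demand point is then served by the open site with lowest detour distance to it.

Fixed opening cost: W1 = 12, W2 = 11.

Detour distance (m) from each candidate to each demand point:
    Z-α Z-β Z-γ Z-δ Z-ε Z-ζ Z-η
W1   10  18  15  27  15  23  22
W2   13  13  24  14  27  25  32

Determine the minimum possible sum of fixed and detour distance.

Open {W1, W2}: assign each demand point to its cheapest open site.
  Z-α→W1 10, Z-β→W2 13, Z-γ→W1 15, Z-δ→W2 14, Z-ε→W1 15, Z-ζ→W1 23, Z-η→W1 22
  detour distance 112, fixed 23 → total 135.
Compare {W1}: detour distance 130 + fixed 12 = 142.
Compare {W2}: detour distance 148 + fixed 11 = 159.

135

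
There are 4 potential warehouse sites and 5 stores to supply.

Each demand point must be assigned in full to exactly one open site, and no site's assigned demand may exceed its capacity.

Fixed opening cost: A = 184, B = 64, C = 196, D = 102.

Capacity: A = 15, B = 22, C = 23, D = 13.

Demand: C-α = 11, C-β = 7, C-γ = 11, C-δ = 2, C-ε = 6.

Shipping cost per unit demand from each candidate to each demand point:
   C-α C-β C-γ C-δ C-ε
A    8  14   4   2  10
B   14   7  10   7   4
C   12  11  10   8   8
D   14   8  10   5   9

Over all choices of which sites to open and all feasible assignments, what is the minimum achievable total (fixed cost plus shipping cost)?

589

Open {B, C}; cheapest assignment that respects the capacities:
  B (cap 22, load 15): C-β, C-δ, C-ε — cost 7×7 + 2×7 + 6×4 = 87
  C (cap 23, load 22): C-α, C-γ — cost 11×12 + 11×10 = 242
  Shipping 329, fixed 260 → total 589.
  Any other capacity-feasible assignment to {B, C} ships for at least 329.
Compare {A, B, D}: its best feasible assignment gives total 625.
Compare {A, B}: its best feasible assignment gives total 674.
Every other set of open sites that can feasibly serve all demand totals ≥ 625 even under its best assignment. Minimum: 589.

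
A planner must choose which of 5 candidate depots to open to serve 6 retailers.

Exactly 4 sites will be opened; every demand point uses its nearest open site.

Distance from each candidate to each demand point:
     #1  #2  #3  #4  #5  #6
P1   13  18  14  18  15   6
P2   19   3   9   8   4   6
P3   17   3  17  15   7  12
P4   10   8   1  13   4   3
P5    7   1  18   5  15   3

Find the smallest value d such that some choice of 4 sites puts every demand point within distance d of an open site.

Open {P1, P2, P4, P5}.
  Farthest demand point is #1 at distance 7 (to P5); all others are ≤ 7.
With {P1, P3, P4, P5} the worst case is 7.
With {P2, P3, P4, P5} the worst case is 7.
No size-4 selection achieves below 7.

7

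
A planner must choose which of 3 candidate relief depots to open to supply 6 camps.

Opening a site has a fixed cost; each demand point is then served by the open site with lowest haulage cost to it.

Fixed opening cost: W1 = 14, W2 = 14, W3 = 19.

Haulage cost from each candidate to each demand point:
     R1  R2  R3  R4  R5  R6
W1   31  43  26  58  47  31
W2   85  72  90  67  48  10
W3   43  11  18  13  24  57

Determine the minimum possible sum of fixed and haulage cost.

152

Open {W2, W3}: assign each demand point to its cheapest open site.
  R1→W3 43, R2→W3 11, R3→W3 18, R4→W3 13, R5→W3 24, R6→W2 10
  haulage cost 119, fixed 33 → total 152.
Compare {W1, W2, W3}: haulage cost 107 + fixed 47 = 154.
Compare {W1, W3}: haulage cost 128 + fixed 33 = 161.
Compare {W3}: haulage cost 166 + fixed 19 = 185.
All other subsets cost ≥ 154. Minimum total cost: 152.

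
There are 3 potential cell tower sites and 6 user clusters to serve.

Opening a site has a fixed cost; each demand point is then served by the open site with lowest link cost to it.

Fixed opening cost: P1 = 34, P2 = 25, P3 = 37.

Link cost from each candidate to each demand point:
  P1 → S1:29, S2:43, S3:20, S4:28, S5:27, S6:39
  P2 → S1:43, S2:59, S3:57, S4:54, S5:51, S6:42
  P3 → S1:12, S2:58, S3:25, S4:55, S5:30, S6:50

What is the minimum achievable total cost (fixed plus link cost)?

Open {P1}: assign each demand point to its cheapest open site.
  S1→P1 29, S2→P1 43, S3→P1 20, S4→P1 28, S5→P1 27, S6→P1 39
  link cost 186, fixed 34 → total 220.
Compare {P1, P3}: link cost 169 + fixed 71 = 240.
Compare {P1, P2}: link cost 186 + fixed 59 = 245.
Compare {P1, P2, P3}: link cost 169 + fixed 96 = 265.
All other subsets cost ≥ 240. Minimum total cost: 220.

220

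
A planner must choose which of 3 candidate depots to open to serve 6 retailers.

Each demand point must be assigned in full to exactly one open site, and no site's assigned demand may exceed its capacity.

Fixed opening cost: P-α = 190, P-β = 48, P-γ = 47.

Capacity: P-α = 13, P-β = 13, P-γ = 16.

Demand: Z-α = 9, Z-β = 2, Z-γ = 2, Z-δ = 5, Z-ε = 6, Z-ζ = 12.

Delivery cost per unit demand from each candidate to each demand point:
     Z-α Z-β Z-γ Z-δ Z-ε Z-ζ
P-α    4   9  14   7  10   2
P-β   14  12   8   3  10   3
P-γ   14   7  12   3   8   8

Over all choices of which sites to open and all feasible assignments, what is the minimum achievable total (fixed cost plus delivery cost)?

Open {P-α, P-β, P-γ}; cheapest assignment that respects the capacities:
  P-α (cap 13, load 9): Z-α — cost 9×4 = 36
  P-β (cap 13, load 12): Z-ζ — cost 12×3 = 36
  P-γ (cap 16, load 15): Z-β, Z-γ, Z-δ, Z-ε — cost 2×7 + 2×12 + 5×3 + 6×8 = 101
  Shipping 173, fixed 285 → total 458.
  Any other capacity-feasible assignment to {P-α, P-β, P-γ} ships for at least 173.
Total demand is 36 and no other set of sites has combined capacity ≥ 36, so {P-α, P-β, P-γ} is the only feasible choice of open sites. Minimum: 458.

458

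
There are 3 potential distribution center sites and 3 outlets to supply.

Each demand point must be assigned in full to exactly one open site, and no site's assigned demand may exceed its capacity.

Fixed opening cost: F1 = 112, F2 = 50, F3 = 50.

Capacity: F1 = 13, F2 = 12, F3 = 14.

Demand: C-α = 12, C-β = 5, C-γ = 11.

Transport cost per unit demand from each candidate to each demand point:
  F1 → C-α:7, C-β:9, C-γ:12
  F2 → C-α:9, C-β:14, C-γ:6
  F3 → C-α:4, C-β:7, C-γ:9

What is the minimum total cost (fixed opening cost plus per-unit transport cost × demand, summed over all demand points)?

Open {F1, F2, F3}; cheapest assignment that respects the capacities:
  F1 (cap 13, load 5): C-β — cost 5×9 = 45
  F2 (cap 12, load 11): C-γ — cost 11×6 = 66
  F3 (cap 14, load 12): C-α — cost 12×4 = 48
  Shipping 159, fixed 212 → total 371.
  Any other capacity-feasible assignment to {F1, F2, F3} ships for at least 159.
Total demand is 28 and no other set of sites has combined capacity ≥ 28, so {F1, F2, F3} is the only feasible choice of open sites. Minimum: 371.

371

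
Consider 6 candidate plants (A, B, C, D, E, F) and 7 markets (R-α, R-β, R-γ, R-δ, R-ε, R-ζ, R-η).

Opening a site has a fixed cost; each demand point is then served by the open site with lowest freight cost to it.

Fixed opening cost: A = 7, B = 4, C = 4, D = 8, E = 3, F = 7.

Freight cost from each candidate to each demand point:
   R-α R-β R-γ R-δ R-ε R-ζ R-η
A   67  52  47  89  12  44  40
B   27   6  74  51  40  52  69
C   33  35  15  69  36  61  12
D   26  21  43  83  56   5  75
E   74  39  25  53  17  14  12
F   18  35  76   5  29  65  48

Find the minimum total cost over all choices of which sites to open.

Open {A, B, C, D, F}: assign each demand point to its cheapest open site.
  R-α→F 18, R-β→B 6, R-γ→C 15, R-δ→F 5, R-ε→A 12, R-ζ→D 5, R-η→C 12
  freight cost 73, fixed 30 → total 103.
Compare {B, C, D, E, F}: freight cost 78 + fixed 26 = 104.
Compare {B, C, E, F}: freight cost 87 + fixed 18 = 105.
Compare {A, B, C, D, E, F}: freight cost 73 + fixed 33 = 106.
All other subsets cost ≥ 104. Minimum total cost: 103.

103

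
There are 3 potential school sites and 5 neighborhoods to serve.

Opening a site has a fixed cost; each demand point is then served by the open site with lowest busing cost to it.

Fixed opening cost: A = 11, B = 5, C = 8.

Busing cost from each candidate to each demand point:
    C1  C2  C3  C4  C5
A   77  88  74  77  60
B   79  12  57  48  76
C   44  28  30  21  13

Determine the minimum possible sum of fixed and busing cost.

133

Open {B, C}: assign each demand point to its cheapest open site.
  C1→C 44, C2→B 12, C3→C 30, C4→C 21, C5→C 13
  busing cost 120, fixed 13 → total 133.
Compare {C}: busing cost 136 + fixed 8 = 144.
Compare {A, B, C}: busing cost 120 + fixed 24 = 144.
Compare {A, C}: busing cost 136 + fixed 19 = 155.
All other subsets cost ≥ 144. Minimum total cost: 133.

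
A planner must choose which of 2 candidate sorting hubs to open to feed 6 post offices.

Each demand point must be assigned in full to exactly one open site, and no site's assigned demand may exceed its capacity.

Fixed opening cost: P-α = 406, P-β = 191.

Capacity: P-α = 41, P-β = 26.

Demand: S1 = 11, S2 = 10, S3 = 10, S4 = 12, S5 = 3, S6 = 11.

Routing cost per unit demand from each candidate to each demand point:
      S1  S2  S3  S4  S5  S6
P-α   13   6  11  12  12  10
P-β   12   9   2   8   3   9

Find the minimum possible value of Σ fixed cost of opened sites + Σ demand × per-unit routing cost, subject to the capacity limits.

1035

Open {P-α, P-β}; cheapest assignment that respects the capacities:
  P-α (cap 41, load 32): S1, S2, S6 — cost 11×13 + 10×6 + 11×10 = 313
  P-β (cap 26, load 25): S3, S4, S5 — cost 10×2 + 12×8 + 3×3 = 125
  Shipping 438, fixed 597 → total 1035.
  Any other capacity-feasible assignment to {P-α, P-β} ships for at least 438.
Total demand is 57 and no other set of sites has combined capacity ≥ 57, so {P-α, P-β} is the only feasible choice of open sites. Minimum: 1035.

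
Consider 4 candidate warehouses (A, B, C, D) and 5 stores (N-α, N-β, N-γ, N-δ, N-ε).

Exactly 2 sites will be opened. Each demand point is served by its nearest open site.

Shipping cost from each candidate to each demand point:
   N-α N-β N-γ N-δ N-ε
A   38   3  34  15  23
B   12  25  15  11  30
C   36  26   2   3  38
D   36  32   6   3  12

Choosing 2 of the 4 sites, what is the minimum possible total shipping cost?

58

Open {B, D}.
  N-α→B 12, N-β→B 25, N-γ→D 6, N-δ→D 3, N-ε→D 12  ⇒ total 58.
Compare {A, D}: total 60.
Compare {A, B}: total 64.
No size-2 selection does better; minimum is 58.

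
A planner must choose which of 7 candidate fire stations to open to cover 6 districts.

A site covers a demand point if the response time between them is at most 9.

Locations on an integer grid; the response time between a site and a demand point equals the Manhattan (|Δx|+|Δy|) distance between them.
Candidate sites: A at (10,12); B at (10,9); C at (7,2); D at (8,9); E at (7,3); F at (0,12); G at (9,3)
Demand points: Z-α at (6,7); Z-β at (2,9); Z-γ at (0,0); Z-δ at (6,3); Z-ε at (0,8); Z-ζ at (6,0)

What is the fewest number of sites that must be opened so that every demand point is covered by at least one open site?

2

Coverage sets (demand points within 9 of each site):
  A: {Z-α}
  B: {Z-α, Z-β}
  C: {Z-α, Z-γ, Z-δ, Z-ζ}
  D: {Z-α, Z-β, Z-δ, Z-ε}
  E: {Z-α, Z-δ, Z-ζ}
  F: {Z-β, Z-ε}
  G: {Z-α, Z-δ, Z-ζ}
No single site covers all 6 demand points.
But {C, D} covers everything, so the minimum is 2.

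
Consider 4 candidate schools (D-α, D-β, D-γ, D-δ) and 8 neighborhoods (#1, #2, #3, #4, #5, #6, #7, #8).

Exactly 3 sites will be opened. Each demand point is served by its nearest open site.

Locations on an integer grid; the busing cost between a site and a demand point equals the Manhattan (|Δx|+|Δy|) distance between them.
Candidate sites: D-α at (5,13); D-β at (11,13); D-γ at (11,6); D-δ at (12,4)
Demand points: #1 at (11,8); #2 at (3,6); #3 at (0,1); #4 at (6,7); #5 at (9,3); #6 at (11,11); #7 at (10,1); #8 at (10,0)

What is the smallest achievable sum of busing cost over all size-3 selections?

48

Open {D-β, D-γ, D-δ}.
  #1→D-γ 2, #2→D-γ 8, #3→D-δ 15, #4→D-γ 6, #5→D-δ 4, #6→D-β 2, #7→D-δ 5, #8→D-δ 6  ⇒ total 48.
Compare {D-α, D-γ, D-δ}: total 51.
Compare {D-α, D-β, D-γ}: total 52.
No size-3 selection does better; minimum is 48.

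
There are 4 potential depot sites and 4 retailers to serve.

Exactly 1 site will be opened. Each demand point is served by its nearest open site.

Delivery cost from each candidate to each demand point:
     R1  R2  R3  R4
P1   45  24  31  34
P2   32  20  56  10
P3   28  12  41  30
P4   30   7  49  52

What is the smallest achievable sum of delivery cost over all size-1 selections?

Open {P3}.
  R1→P3 28, R2→P3 12, R3→P3 41, R4→P3 30  ⇒ total 111.
Compare {P2}: total 118.
Compare {P1}: total 134.
No size-1 selection does better; minimum is 111.

111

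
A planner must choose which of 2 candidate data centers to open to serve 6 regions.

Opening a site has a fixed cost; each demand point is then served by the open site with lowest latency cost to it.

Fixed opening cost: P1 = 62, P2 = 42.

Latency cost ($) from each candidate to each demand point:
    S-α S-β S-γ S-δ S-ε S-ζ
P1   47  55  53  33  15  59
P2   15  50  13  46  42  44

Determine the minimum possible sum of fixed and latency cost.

252

Open {P2}: assign each demand point to its cheapest open site.
  S-α→P2 15, S-β→P2 50, S-γ→P2 13, S-δ→P2 46, S-ε→P2 42, S-ζ→P2 44
  latency cost 210, fixed 42 → total 252.
Compare {P1, P2}: latency cost 170 + fixed 104 = 274.
Compare {P1}: latency cost 262 + fixed 62 = 324.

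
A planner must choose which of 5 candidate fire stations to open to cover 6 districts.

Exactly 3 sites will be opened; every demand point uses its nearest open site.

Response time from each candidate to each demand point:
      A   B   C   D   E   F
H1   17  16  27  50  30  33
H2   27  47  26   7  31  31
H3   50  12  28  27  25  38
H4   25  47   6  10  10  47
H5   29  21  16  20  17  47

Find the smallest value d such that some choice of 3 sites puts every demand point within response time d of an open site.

Open {H1, H2, H3}.
  Farthest demand point is F at response time 31 (to H2); all others are ≤ 31.
With {H1, H2, H4} the worst case is 31.
With {H1, H2, H5} the worst case is 31.
No size-3 selection achieves below 31.

31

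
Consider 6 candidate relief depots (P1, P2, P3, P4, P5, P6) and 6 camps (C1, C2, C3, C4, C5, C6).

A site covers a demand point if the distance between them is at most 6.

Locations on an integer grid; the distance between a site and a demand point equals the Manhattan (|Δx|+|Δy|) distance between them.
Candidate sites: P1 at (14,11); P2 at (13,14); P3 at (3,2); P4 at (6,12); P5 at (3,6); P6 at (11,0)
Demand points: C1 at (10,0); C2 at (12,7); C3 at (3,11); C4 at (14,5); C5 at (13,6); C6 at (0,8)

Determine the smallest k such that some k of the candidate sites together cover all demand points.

3

Coverage sets (demand points within 6 of each site):
  P1: {C2, C4, C5}
  P2: {}
  P3: {}
  P4: {C3}
  P5: {C3, C6}
  P6: {C1}
No 2 sites suffice: every size-2 union leaves at least one demand point uncovered.
But {P1, P5, P6} covers everything, so the minimum is 3.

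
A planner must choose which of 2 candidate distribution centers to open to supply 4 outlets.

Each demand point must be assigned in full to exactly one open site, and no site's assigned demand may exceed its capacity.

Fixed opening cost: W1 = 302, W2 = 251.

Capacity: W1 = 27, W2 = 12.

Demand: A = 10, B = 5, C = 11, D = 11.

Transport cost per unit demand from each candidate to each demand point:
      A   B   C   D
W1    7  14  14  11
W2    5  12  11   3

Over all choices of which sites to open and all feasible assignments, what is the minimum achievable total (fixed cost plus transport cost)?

880

Open {W1, W2}; cheapest assignment that respects the capacities:
  W1 (cap 27, load 26): A, B, C — cost 10×7 + 5×14 + 11×14 = 294
  W2 (cap 12, load 11): D — cost 11×3 = 33
  Shipping 327, fixed 553 → total 880.
  Any other capacity-feasible assignment to {W1, W2} ships for at least 327.
Total demand is 37 and no other set of sites has combined capacity ≥ 37, so {W1, W2} is the only feasible choice of open sites. Minimum: 880.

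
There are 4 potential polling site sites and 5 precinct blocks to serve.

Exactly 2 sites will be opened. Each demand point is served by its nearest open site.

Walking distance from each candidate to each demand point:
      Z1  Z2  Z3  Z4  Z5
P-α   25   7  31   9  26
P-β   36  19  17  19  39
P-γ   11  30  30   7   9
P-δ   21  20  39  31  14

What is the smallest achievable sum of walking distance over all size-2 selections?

Open {P-β, P-γ}.
  Z1→P-γ 11, Z2→P-β 19, Z3→P-β 17, Z4→P-γ 7, Z5→P-γ 9  ⇒ total 63.
Compare {P-α, P-γ}: total 64.
Compare {P-γ, P-δ}: total 77.
No size-2 selection does better; minimum is 63.

63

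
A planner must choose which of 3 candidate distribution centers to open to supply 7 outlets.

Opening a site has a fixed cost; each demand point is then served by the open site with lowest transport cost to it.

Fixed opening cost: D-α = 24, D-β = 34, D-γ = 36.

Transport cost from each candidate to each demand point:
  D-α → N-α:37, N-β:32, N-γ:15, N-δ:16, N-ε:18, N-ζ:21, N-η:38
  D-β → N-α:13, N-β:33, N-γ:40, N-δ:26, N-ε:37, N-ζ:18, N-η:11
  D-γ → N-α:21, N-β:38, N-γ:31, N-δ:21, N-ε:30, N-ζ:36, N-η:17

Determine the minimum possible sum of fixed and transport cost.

Open {D-α, D-β}: assign each demand point to its cheapest open site.
  N-α→D-β 13, N-β→D-α 32, N-γ→D-α 15, N-δ→D-α 16, N-ε→D-α 18, N-ζ→D-β 18, N-η→D-β 11
  transport cost 123, fixed 58 → total 181.
Compare {D-α, D-γ}: transport cost 140 + fixed 60 = 200.
Compare {D-α}: transport cost 177 + fixed 24 = 201.
Compare {D-β}: transport cost 178 + fixed 34 = 212.
All other subsets cost ≥ 200. Minimum total cost: 181.

181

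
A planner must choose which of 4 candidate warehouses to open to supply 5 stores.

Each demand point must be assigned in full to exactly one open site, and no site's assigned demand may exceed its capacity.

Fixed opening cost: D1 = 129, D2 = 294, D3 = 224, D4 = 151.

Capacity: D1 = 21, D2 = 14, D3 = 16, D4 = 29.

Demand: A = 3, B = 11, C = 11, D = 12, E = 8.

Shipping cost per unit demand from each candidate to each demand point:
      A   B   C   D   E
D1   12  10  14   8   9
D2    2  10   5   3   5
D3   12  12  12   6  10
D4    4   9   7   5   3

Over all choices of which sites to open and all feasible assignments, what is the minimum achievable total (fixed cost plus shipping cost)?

611

Open {D1, D4}; cheapest assignment that respects the capacities:
  D1 (cap 21, load 19): B, E — cost 11×10 + 8×9 = 182
  D4 (cap 29, load 26): A, C, D — cost 3×4 + 11×7 + 12×5 = 149
  Shipping 331, fixed 280 → total 611.
  Any other capacity-feasible assignment to {D1, D4} ships for at least 331.
Compare {D1, D3, D4}: its best feasible assignment gives total 799.
Compare {D1, D2, D4}: its best feasible assignment gives total 829.
Every other set of open sites that can feasibly serve all demand totals ≥ 799 even under its best assignment. Minimum: 611.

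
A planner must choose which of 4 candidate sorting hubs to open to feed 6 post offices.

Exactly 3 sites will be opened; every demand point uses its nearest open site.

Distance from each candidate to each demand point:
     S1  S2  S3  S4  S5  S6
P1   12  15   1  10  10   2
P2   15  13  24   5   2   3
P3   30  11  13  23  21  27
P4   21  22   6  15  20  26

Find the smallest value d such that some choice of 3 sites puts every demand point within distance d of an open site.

Open {P1, P2, P3}.
  Farthest demand point is S1 at distance 12 (to P1); all others are ≤ 12.
With {P1, P3, P4} the worst case is 12.
With {P1, P2, P4} the worst case is 13.
No size-3 selection achieves below 12.

12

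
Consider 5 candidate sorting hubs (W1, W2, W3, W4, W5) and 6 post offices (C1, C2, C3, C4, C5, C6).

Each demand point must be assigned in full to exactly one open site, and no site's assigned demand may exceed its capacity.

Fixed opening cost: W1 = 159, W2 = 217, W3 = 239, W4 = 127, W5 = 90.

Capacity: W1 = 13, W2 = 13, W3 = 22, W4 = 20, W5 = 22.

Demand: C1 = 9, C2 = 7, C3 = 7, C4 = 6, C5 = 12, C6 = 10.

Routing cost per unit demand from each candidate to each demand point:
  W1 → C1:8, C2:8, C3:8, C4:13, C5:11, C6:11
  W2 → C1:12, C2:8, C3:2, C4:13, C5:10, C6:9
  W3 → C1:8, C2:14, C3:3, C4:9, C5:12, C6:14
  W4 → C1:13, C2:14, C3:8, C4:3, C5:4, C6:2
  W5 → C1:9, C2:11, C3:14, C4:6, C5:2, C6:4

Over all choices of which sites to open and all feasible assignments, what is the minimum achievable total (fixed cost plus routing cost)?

684

Open {W1, W4, W5}; cheapest assignment that respects the capacities:
  W1 (cap 13, load 9): C1 — cost 9×8 = 72
  W4 (cap 20, load 20): C2, C3, C4 — cost 7×14 + 7×8 + 6×3 = 172
  W5 (cap 22, load 22): C5, C6 — cost 12×2 + 10×4 = 64
  Shipping 308, fixed 376 → total 684.
  Any other capacity-feasible assignment to {W1, W4, W5} ships for at least 308.
Compare {W3, W4, W5}: its best feasible assignment gives total 688.
Compare {W2, W4, W5}: its best feasible assignment gives total 749.
Every other set of open sites that can feasibly serve all demand totals ≥ 688 even under its best assignment. Minimum: 684.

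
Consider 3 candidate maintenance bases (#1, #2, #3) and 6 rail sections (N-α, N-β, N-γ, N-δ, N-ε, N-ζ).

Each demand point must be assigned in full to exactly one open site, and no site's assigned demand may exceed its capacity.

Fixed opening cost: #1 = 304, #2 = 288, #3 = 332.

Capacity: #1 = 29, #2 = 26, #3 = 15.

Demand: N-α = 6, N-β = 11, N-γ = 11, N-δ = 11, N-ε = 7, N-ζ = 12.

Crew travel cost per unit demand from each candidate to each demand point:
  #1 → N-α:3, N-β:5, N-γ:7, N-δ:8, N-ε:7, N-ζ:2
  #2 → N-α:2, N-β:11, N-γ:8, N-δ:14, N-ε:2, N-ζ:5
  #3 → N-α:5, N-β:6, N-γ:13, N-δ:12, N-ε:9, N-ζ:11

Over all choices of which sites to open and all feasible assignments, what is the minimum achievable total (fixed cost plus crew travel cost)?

1216

Open {#1, #2, #3}; cheapest assignment that respects the capacities:
  #1 (cap 29, load 23): N-δ, N-ζ — cost 11×8 + 12×2 = 112
  #2 (cap 26, load 24): N-α, N-γ, N-ε — cost 6×2 + 11×8 + 7×2 = 114
  #3 (cap 15, load 11): N-β — cost 11×6 = 66
  Shipping 292, fixed 924 → total 1216.
  Any other capacity-feasible assignment to {#1, #2, #3} ships for at least 292.
Total demand is 58 and no other set of sites has combined capacity ≥ 58, so {#1, #2, #3} is the only feasible choice of open sites. Minimum: 1216.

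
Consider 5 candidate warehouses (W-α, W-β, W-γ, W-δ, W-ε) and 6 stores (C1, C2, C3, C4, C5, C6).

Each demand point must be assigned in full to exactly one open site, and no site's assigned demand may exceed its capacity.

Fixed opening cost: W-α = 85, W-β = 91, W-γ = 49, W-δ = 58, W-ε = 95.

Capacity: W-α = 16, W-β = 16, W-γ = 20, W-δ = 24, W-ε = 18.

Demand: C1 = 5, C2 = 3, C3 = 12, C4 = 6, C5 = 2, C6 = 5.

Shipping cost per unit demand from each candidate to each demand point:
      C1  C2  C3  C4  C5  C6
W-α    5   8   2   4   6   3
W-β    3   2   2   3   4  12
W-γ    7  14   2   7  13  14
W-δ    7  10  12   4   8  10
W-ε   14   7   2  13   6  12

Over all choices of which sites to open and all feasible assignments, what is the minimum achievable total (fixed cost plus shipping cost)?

268

Open {W-α, W-γ}; cheapest assignment that respects the capacities:
  W-α (cap 16, load 16): C2, C4, C5, C6 — cost 3×8 + 6×4 + 2×6 + 5×3 = 75
  W-γ (cap 20, load 17): C1, C3 — cost 5×7 + 12×2 = 59
  Shipping 134, fixed 134 → total 268.
  Any other capacity-feasible assignment to {W-α, W-γ} ships for at least 134.
Compare {W-β, W-γ}: its best feasible assignment gives total 281.
Compare {W-γ, W-δ}: its best feasible assignment gives total 286.
Every other set of open sites that can feasibly serve all demand totals ≥ 281 even under its best assignment. Minimum: 268.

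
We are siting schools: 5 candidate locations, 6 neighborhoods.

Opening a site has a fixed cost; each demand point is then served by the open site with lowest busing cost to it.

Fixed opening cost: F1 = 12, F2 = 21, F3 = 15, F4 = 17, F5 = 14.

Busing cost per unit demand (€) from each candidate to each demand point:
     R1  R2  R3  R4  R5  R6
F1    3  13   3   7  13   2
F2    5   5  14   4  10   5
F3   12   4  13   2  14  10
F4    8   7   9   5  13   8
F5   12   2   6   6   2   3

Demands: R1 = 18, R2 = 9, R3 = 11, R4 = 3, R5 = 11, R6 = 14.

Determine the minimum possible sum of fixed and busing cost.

199

Open {F1, F5}: assign each demand point to its cheapest open site.
  R1→F1 18×3=54, R2→F5 9×2=18, R3→F1 11×3=33, R4→F5 3×6=18, R5→F5 11×2=22, R6→F1 14×2=28
  busing cost 173, fixed 26 → total 199.
Compare {F1, F3, F5}: busing cost 161 + fixed 41 = 202.
Compare {F1, F4, F5}: busing cost 170 + fixed 43 = 213.
Compare {F1, F2, F5}: busing cost 167 + fixed 47 = 214.
All other subsets cost ≥ 202. Minimum total cost: 199.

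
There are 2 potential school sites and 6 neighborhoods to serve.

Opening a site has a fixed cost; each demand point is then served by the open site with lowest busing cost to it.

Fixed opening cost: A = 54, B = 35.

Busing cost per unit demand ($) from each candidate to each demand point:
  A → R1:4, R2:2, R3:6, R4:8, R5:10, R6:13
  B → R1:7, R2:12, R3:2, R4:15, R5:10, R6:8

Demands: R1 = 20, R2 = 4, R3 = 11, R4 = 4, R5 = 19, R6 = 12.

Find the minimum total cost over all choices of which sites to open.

517

Open {A, B}: assign each demand point to its cheapest open site.
  R1→A 20×4=80, R2→A 4×2=8, R3→B 11×2=22, R4→A 4×8=32, R5→A 19×10=190, R6→B 12×8=96
  busing cost 428, fixed 89 → total 517.
Compare {A}: busing cost 532 + fixed 54 = 586.
Compare {B}: busing cost 556 + fixed 35 = 591.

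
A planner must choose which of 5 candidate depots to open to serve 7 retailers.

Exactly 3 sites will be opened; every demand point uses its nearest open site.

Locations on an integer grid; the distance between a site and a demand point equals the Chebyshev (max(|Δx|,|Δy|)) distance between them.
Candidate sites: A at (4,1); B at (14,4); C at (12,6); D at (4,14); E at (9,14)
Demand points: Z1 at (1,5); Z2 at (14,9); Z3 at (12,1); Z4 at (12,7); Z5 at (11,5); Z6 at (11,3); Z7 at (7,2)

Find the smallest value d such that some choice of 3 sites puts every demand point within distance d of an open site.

Open {A, B, C}.
  Farthest demand point is Z1 at distance 4 (to A); all others are ≤ 4.
With {A, B, D} the worst case is 5.
With {A, B, E} the worst case is 5.
No size-3 selection achieves below 4.

4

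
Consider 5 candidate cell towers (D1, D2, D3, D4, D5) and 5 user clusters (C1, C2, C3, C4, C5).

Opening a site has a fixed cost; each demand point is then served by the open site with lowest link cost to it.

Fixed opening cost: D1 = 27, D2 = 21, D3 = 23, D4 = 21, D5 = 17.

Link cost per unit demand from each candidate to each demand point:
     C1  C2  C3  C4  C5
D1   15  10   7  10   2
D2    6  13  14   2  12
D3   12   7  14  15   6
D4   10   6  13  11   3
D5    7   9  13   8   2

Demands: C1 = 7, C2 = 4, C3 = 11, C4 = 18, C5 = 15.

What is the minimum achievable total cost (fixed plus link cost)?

Open {D1, D2}: assign each demand point to its cheapest open site.
  C1→D2 7×6=42, C2→D1 4×10=40, C3→D1 11×7=77, C4→D2 18×2=36, C5→D1 15×2=30
  link cost 225, fixed 48 → total 273.
Compare {D1, D2, D4}: link cost 209 + fixed 69 = 278.
Compare {D1, D2, D3}: link cost 213 + fixed 71 = 284.
Compare {D1, D2, D5}: link cost 221 + fixed 65 = 286.
All other subsets cost ≥ 278. Minimum total cost: 273.

273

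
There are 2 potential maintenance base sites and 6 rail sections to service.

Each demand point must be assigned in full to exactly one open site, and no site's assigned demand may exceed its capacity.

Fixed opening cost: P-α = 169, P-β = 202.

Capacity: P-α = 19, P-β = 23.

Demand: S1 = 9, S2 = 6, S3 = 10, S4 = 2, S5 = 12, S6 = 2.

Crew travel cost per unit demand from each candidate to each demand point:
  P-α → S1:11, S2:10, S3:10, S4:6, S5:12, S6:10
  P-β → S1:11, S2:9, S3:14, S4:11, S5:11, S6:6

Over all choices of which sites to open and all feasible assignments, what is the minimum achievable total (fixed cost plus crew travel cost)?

Open {P-α, P-β}; cheapest assignment that respects the capacities:
  P-α (cap 19, load 18): S2, S3, S4 — cost 6×10 + 10×10 + 2×6 = 172
  P-β (cap 23, load 23): S1, S5, S6 — cost 9×11 + 12×11 + 2×6 = 243
  Shipping 415, fixed 371 → total 786.
  Any other capacity-feasible assignment to {P-α, P-β} ships for at least 415.
Total demand is 41 and no other set of sites has combined capacity ≥ 41, so {P-α, P-β} is the only feasible choice of open sites. Minimum: 786.

786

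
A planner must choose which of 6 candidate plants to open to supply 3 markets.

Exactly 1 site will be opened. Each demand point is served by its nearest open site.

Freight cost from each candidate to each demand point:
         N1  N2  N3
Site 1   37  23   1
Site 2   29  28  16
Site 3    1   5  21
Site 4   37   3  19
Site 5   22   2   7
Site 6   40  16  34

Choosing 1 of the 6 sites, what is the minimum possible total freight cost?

Open {Site 3}.
  N1→Site 3 1, N2→Site 3 5, N3→Site 3 21  ⇒ total 27.
Compare {Site 5}: total 31.
Compare {Site 4}: total 59.
No size-1 selection does better; minimum is 27.

27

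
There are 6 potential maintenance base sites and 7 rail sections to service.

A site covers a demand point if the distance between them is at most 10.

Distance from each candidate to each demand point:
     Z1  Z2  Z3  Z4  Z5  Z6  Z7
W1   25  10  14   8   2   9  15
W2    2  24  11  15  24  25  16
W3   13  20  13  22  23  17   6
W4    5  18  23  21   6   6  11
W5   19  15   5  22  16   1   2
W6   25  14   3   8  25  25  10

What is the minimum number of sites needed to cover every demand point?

Coverage sets (demand points within 10 of each site):
  W1: {Z2, Z4, Z5, Z6}
  W2: {Z1}
  W3: {Z7}
  W4: {Z1, Z5, Z6}
  W5: {Z3, Z6, Z7}
  W6: {Z3, Z4, Z7}
No 2 sites suffice: every size-2 union leaves at least one demand point uncovered.
But {W1, W2, W5} covers everything, so the minimum is 3.

3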